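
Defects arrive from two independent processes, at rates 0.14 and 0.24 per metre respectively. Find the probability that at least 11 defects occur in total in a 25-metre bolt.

Independent Poisson processes superpose: combined rate λ = 0.14 + 0.24 = 0.38 per metre.
Over the interval, μ = 0.38 × 25 = 9.5 (a 25-metre bolt = 25 metres).
P(N ≥ 11) = 1 − P(N ≤ 10) ≈ 0.3547.

0.3547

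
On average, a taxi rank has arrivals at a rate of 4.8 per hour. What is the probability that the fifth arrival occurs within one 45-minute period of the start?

0.2936

Over the interval, μ = 4.8 × 0.75 = 3.6 (a 45-minute period = 0.75 hours).
The fifth arrival falls in the interval iff at least 5 events occur there: P(S_5 ≤ t) = P(N ≥ 5) = 1 − P(N ≤ 4) ≈ 0.2936.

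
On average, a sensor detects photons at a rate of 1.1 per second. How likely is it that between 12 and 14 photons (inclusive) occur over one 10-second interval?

0.2748

Over the interval, μ = 1.1 × 10 = 11 (a 10-second interval = 10 seconds).
P(12 ≤ N ≤ 14) = Σ_{j=12}^{14} e^(−11) · 11^j/j! ≈ 0.2748.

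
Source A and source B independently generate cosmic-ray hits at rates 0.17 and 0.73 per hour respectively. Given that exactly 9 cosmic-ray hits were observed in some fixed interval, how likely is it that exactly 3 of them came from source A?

Given the total, each event is independently from source A with probability p = λ_A/(λ_A+λ_B) = 0.17/0.9 ≈ 0.1889.
So K ~ Binomial(9, 0.17/0.9): P(K = 3) = C(9,3) · (0.17/0.9)^3 · (0.73/0.9)^6 ≈ 0.1612.

0.1612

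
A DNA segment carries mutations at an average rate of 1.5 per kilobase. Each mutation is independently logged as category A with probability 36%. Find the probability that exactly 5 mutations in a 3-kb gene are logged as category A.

0.0184

Thinning: the mutations that are logged as category A themselves form a Poisson process with rate 0.36 × 1.5 = 0.54 per kilobase.
Over the interval, μ = 0.54 × 3 = 1.62 (a 3-kb gene = 3 kilobases).
P(N = 5) = e^(−1.62) · 1.62^5/5! ≈ 0.0184.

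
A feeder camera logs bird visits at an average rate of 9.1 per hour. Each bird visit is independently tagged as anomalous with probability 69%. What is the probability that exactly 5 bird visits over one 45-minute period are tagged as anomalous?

Thinning: the bird visits that are tagged as anomalous themselves form a Poisson process with rate 0.69 × 9.1 = 6.279 per hour.
Over the interval, μ = 6.279 × 0.75 = 4.70925 (a 45-minute period = 0.75 hours).
P(N = 5) = e^(−4.70925) · 4.70925^5/5! ≈ 0.1739.

0.1739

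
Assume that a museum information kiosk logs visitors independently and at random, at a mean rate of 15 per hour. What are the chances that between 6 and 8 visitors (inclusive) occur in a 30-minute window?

0.4205

Over the interval, μ = 15 × 0.5 = 7.5 (a 30-minute window = 0.5 hours).
P(6 ≤ N ≤ 8) = Σ_{j=6}^{8} e^(−7.5) · 7.5^j/j! ≈ 0.4205.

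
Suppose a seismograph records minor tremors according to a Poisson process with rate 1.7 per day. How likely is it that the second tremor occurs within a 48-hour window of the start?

Over the interval, μ = 1.7 × 2 = 3.4 (a 48-hour window = 2 days).
The second arrival falls in the interval iff at least 2 events occur there: P(S_2 ≤ t) = P(N ≥ 2) = 1 − P(N ≤ 1) ≈ 0.8532.

0.8532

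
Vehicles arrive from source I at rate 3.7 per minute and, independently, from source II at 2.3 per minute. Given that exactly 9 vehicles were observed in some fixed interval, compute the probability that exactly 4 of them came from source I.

0.1508

Given the total, each event is independently from source I with probability p = λ_I/(λ_I+λ_II) = 3.7/6 ≈ 0.6167.
So K ~ Binomial(9, 3.7/6): P(K = 4) = C(9,4) · (3.7/6)^4 · (2.3/6)^5 ≈ 0.1508.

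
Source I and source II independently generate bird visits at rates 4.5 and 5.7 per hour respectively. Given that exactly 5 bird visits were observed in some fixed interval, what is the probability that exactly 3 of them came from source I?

Given the total, each event is independently from source I with probability p = λ_I/(λ_I+λ_II) = 4.5/10.2 ≈ 0.4412.
So K ~ Binomial(5, 4.5/10.2): P(K = 3) = C(5,3) · (4.5/10.2)^3 · (5.7/10.2)^2 ≈ 0.2682.

0.2682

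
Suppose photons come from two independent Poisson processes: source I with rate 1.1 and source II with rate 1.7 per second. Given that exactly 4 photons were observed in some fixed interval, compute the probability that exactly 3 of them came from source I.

0.1472

Given the total, each event is independently from source I with probability p = λ_I/(λ_I+λ_II) = 1.1/2.8 ≈ 0.3929.
So K ~ Binomial(4, 1.1/2.8): P(K = 3) = C(4,3) · (1.1/2.8)^3 · (1.7/2.8)^1 ≈ 0.1472.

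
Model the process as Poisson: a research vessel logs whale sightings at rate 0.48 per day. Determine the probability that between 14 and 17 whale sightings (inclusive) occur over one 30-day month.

0.3748

Over the interval, μ = 0.48 × 30 = 14.4 (a 30-day month = 30 days).
P(14 ≤ N ≤ 17) = Σ_{j=14}^{17} e^(−14.4) · 14.4^j/j! ≈ 0.3748.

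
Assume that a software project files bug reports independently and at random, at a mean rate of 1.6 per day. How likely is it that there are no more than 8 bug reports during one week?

0.2147

Over the interval, μ = 1.6 × 7 = 11.2 (a week = 7 days).
P(N ≤ 8) = Σ_{j=0}^{8} e^(−μ) μ^j/j! ≈ 0.2147.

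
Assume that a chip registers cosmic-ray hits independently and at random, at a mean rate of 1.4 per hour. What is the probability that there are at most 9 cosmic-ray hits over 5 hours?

0.8305

Over the interval, μ = 1.4 × 5 = 7 (5 hours).
P(N ≤ 9) = Σ_{j=0}^{9} e^(−μ) μ^j/j! ≈ 0.8305.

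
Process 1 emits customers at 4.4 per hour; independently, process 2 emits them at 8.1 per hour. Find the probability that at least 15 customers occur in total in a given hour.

Independent Poisson processes superpose: combined rate λ = 4.4 + 8.1 = 12.5 per hour.
So μ = 12.5.
P(N ≥ 15) = 1 − P(N ≤ 14) ≈ 0.2750.

0.2750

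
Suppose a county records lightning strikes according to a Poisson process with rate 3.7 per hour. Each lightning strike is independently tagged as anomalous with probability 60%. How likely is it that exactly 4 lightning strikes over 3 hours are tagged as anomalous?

0.1050

Thinning: the lightning strikes that are tagged as anomalous themselves form a Poisson process with rate 0.6 × 3.7 = 2.22 per hour.
Over the interval, μ = 2.22 × 3 = 6.66 (3 hours).
P(N = 4) = e^(−6.66) · 6.66^4/4! ≈ 0.1050.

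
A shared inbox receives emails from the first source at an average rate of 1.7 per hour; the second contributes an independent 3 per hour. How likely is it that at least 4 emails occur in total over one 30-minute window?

Independent Poisson processes superpose: combined rate λ = 1.7 + 3 = 4.7 per hour.
Over the interval, μ = 4.7 × 0.5 = 2.35 (a 30-minute window = 0.5 hours).
P(N ≥ 4) = 1 − P(N ≤ 3) ≈ 0.2109.

0.2109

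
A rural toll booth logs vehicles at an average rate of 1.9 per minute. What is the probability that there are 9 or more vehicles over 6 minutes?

0.8016

Over the interval, μ = 1.9 × 6 = 11.4 (6 minutes).
P(N ≥ 9) = 1 − P(N ≤ 8) = 1 − Σ_{j=0}^{8} e^(−μ) μ^j/j! ≈ 0.8016.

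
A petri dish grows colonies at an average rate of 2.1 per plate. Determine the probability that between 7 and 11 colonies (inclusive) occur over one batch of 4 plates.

0.5901

Over the interval, μ = 2.1 × 4 = 8.4 (a batch of 4 plates = 4 plates).
P(7 ≤ N ≤ 11) = Σ_{j=7}^{11} e^(−8.4) · 8.4^j/j! ≈ 0.5901.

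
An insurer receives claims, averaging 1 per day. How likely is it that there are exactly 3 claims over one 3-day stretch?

0.2240

Over the interval, μ = 1 × 3 = 3 (a 3-day stretch = 3 days).
P(N = 3) = e^(−μ) μ^3/3! = e^(−3) · 3^3/6 ≈ 0.2240.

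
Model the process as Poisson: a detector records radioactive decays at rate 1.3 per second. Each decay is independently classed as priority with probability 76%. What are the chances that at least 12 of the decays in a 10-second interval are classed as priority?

0.2897

Thinning: the decays that are classed as priority themselves form a Poisson process with rate 0.76 × 1.3 = 0.988 per second.
Over the interval, μ = 0.988 × 10 = 9.88 (a 10-second interval = 10 seconds).
P(N ≥ 12) = 1 − P(N ≤ 11) ≈ 0.2897.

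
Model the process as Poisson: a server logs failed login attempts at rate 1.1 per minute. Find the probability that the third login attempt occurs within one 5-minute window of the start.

0.9116

Over the interval, μ = 1.1 × 5 = 5.5 (a 5-minute window = 5 minutes).
The third arrival falls in the interval iff at least 3 events occur there: P(S_3 ≤ t) = P(N ≥ 3) = 1 − P(N ≤ 2) ≈ 0.9116.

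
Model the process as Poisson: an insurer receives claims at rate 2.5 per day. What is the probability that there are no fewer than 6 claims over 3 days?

0.7586

Over the interval, μ = 2.5 × 3 = 7.5 (3 days).
P(N ≥ 6) = 1 − P(N ≤ 5) = 1 − Σ_{j=0}^{5} e^(−μ) μ^j/j! ≈ 0.7586.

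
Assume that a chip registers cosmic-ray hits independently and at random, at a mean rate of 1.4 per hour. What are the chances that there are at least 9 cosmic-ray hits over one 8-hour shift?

Over the interval, μ = 1.4 × 8 = 11.2 (an 8-hour shift = 8 hours).
P(N ≥ 9) = 1 − P(N ≤ 8) = 1 − Σ_{j=0}^{8} e^(−μ) μ^j/j! ≈ 0.7853.

0.7853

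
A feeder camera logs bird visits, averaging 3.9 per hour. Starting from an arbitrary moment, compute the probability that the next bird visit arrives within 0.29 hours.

Inter-arrival times are exponential with rate λ = 3.9 per hour.
P(T ≤ 0.29) = 1 − e^(−λt) = 1 − e^(−3.9 × 0.29) = 1 − e^(−1.131) ≈ 0.6773.

0.6773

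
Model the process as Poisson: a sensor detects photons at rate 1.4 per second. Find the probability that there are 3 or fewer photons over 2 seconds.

0.6919

Over the interval, μ = 1.4 × 2 = 2.8 (2 seconds).
P(N ≤ 3) = Σ_{j=0}^{3} e^(−μ) μ^j/j! ≈ 0.6919.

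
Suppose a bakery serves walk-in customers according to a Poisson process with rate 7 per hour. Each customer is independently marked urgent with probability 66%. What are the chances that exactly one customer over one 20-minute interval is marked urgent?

0.3301

Thinning: the customers that are marked urgent themselves form a Poisson process with rate 0.66 × 7 = 4.62 per hour.
Over the interval, μ = 4.62 × 1/3 = 1.54 (a 20-minute interval = 1/3 hours).
P(N = 1) = e^(−1.54) · 1.54^1/1! ≈ 0.3301.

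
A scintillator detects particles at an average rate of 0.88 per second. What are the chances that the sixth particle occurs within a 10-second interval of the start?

0.8716

Over the interval, μ = 0.88 × 10 = 8.8 (a 10-second interval = 10 seconds).
The sixth arrival falls in the interval iff at least 6 events occur there: P(S_6 ≤ t) = P(N ≥ 6) = 1 − P(N ≤ 5) ≈ 0.8716.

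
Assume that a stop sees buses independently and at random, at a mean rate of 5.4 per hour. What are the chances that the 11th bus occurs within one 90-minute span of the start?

Over the interval, μ = 5.4 × 1.5 = 8.1 (a 90-minute span = 1.5 hours).
The 11th arrival falls in the interval iff at least 11 events occur there: P(S_11 ≤ t) = P(N ≥ 11) = 1 − P(N ≤ 10) ≈ 0.1942.

0.1942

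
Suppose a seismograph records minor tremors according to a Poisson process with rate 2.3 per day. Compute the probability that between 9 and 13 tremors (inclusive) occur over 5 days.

Over the interval, μ = 2.3 × 5 = 11.5 (5 days).
P(9 ≤ N ≤ 13) = Σ_{j=9}^{13} e^(−11.5) · 11.5^j/j! ≈ 0.5425.

0.5425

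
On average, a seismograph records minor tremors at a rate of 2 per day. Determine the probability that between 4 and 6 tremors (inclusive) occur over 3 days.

0.4551

Over the interval, μ = 2 × 3 = 6 (3 days).
P(4 ≤ N ≤ 6) = Σ_{j=4}^{6} e^(−6) · 6^j/j! ≈ 0.4551.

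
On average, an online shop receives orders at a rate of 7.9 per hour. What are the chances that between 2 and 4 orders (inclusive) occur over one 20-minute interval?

0.6117

Over the interval, μ = 7.9 × 1/3 ≈ 2.63333 (a 20-minute interval = 1/3 hours).
P(2 ≤ N ≤ 4) = Σ_{j=2}^{4} e^(−2.63333) · 2.63333^j/j! ≈ 0.6117.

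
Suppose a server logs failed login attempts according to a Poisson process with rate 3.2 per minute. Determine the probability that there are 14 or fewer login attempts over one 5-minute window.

0.3675

Over the interval, μ = 3.2 × 5 = 16 (a 5-minute window = 5 minutes).
P(N ≤ 14) = Σ_{j=0}^{14} e^(−μ) μ^j/j! ≈ 0.3675.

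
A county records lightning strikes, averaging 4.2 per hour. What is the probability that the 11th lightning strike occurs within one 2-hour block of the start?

0.2257

Over the interval, μ = 4.2 × 2 = 8.4 (a 2-hour block = 2 hours).
The 11th arrival falls in the interval iff at least 11 events occur there: P(S_11 ≤ t) = P(N ≥ 11) = 1 − P(N ≤ 10) ≈ 0.2257.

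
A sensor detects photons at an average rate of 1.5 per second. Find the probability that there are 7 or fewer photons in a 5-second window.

Over the interval, μ = 1.5 × 5 = 7.5 (a 5-second window = 5 seconds).
P(N ≤ 7) = Σ_{j=0}^{7} e^(−μ) μ^j/j! ≈ 0.5246.

0.5246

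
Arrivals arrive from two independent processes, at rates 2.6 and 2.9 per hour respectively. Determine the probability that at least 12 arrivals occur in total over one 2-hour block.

Independent Poisson processes superpose: combined rate λ = 2.6 + 2.9 = 5.5 per hour.
Over the interval, μ = 5.5 × 2 = 11 (a 2-hour block = 2 hours).
P(N ≥ 12) = 1 − P(N ≤ 11) ≈ 0.4207.

0.4207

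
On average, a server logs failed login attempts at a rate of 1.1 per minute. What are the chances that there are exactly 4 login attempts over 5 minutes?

0.1558

Over the interval, μ = 1.1 × 5 = 5.5 (5 minutes).
P(N = 4) = e^(−μ) μ^4/4! = e^(−5.5) · 5.5^4/24 ≈ 0.1558.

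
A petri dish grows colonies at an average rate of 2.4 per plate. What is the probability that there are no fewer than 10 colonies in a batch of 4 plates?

0.4911

Over the interval, μ = 2.4 × 4 = 9.6 (a batch of 4 plates = 4 plates).
P(N ≥ 10) = 1 − P(N ≤ 9) = 1 − Σ_{j=0}^{9} e^(−μ) μ^j/j! ≈ 0.4911.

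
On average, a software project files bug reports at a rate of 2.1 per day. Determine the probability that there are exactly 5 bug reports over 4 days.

0.0784

Over the interval, μ = 2.1 × 4 = 8.4 (4 days).
P(N = 5) = e^(−μ) μ^5/5! = e^(−8.4) · 8.4^5/120 ≈ 0.0784.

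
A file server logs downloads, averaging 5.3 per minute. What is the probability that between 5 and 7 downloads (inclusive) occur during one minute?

0.4440

With mean μ = 5.3 per minute,
P(5 ≤ N ≤ 7) = Σ_{j=5}^{7} e^(−5.3) · 5.3^j/j! ≈ 0.4440.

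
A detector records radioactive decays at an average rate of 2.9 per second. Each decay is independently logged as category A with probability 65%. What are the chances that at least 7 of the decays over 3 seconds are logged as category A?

Thinning: the decays that are logged as category A themselves form a Poisson process with rate 0.65 × 2.9 = 1.885 per second.
Over the interval, μ = 1.885 × 3 = 5.655 (3 seconds).
P(N ≥ 7) = 1 − P(N ≤ 6) ≈ 0.3385.

0.3385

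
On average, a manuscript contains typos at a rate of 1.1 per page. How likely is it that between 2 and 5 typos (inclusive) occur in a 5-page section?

Over the interval, μ = 1.1 × 5 = 5.5 (a 5-page section = 5 pages).
P(2 ≤ N ≤ 5) = Σ_{j=2}^{5} e^(−5.5) · 5.5^j/j! ≈ 0.5024.

0.5024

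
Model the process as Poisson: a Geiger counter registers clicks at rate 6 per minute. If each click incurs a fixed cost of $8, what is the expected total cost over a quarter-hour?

$720

E[N] = 6 × 15 = 90 (a quarter-hour = 15 minutes); E[cost] = 90 × $8 = $720.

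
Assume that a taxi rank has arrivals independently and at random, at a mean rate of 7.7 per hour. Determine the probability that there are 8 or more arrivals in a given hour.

With mean μ = 7.7 per hour,
P(N ≥ 8) = 1 − P(N ≤ 7) = 1 − Σ_{j=0}^{7} e^(−μ) μ^j/j! ≈ 0.5044.

0.5044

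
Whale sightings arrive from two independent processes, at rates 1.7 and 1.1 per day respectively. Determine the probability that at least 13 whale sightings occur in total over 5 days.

Independent Poisson processes superpose: combined rate λ = 1.7 + 1.1 = 2.8 per day.
Over the interval, μ = 2.8 × 5 = 14 (5 days).
P(N ≥ 13) = 1 − P(N ≤ 12) ≈ 0.6415.

0.6415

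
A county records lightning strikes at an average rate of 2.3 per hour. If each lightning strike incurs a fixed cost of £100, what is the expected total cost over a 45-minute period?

£172.5

E[N] = 2.3 × 0.75 = 1.725 (a 45-minute period = 0.75 hours); E[cost] = 1.725 × £100 = £172.5.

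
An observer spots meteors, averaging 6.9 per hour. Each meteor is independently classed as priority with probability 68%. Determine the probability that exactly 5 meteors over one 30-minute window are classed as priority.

0.0567

Thinning: the meteors that are classed as priority themselves form a Poisson process with rate 0.68 × 6.9 = 4.692 per hour.
Over the interval, μ = 4.692 × 0.5 = 2.346 (a 30-minute window = 0.5 hours).
P(N = 5) = e^(−2.346) · 2.346^5/5! ≈ 0.0567.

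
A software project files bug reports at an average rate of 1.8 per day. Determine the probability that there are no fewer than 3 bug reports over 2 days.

Over the interval, μ = 1.8 × 2 = 3.6 (2 days).
P(N ≥ 3) = 1 − P(N ≤ 2) = 1 − Σ_{j=0}^{2} e^(−μ) μ^j/j! ≈ 0.6973.

0.6973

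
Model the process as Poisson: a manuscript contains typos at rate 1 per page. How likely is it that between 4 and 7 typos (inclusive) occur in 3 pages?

Over the interval, μ = 1 × 3 = 3 (3 pages).
P(4 ≤ N ≤ 7) = Σ_{j=4}^{7} e^(−3) · 3^j/j! ≈ 0.3409.

0.3409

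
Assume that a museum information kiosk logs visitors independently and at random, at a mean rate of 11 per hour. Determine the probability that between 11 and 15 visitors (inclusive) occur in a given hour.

With mean μ = 11 per hour,
P(11 ≤ N ≤ 15) = Σ_{j=11}^{15} e^(−11) · 11^j/j! ≈ 0.4475.

0.4475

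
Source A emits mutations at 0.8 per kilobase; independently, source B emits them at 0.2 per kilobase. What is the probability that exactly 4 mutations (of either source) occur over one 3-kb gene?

0.1680

Independent Poisson processes superpose: combined rate λ = 0.8 + 0.2 = 1 per kilobase.
Over the interval, μ = 1 × 3 = 3 (a 3-kb gene = 3 kilobases).
P(N = 4) = e^(−3) · 3^4/4! ≈ 0.1680.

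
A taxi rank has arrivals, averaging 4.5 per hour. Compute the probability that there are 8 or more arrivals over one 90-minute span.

0.3641

Over the interval, μ = 4.5 × 1.5 = 6.75 (a 90-minute span = 1.5 hours).
P(N ≥ 8) = 1 − P(N ≤ 7) = 1 − Σ_{j=0}^{7} e^(−μ) μ^j/j! ≈ 0.3641.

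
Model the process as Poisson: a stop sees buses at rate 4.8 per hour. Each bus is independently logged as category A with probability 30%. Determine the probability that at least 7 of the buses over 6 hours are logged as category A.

0.7584

Thinning: the buses that are logged as category A themselves form a Poisson process with rate 0.3 × 4.8 = 1.44 per hour.
Over the interval, μ = 1.44 × 6 = 8.64 (6 hours).
P(N ≥ 7) = 1 − P(N ≤ 6) ≈ 0.7584.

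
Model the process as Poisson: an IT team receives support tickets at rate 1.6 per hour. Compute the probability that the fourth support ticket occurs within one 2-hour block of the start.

0.3975

Over the interval, μ = 1.6 × 2 = 3.2 (a 2-hour block = 2 hours).
The fourth arrival falls in the interval iff at least 4 events occur there: P(S_4 ≤ t) = P(N ≥ 4) = 1 − P(N ≤ 3) ≈ 0.3975.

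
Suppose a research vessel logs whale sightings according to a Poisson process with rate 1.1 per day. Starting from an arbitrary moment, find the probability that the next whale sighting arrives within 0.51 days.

Inter-arrival times are exponential with rate λ = 1.1 per day.
P(T ≤ 0.51) = 1 − e^(−λt) = 1 − e^(−1.1 × 0.51) = 1 − e^(−0.561) ≈ 0.4294.

0.4294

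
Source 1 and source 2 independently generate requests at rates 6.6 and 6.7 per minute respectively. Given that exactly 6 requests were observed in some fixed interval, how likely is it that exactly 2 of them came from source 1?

0.2379

Given the total, each event is independently from source 1 with probability p = λ_1/(λ_1+λ_2) = 6.6/13.3 ≈ 0.4962.
So K ~ Binomial(6, 6.6/13.3): P(K = 2) = C(6,2) · (6.6/13.3)^2 · (6.7/13.3)^4 ≈ 0.2379.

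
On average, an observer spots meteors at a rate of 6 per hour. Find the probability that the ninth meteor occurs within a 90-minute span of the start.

0.5443

Over the interval, μ = 6 × 1.5 = 9 (a 90-minute span = 1.5 hours).
The ninth arrival falls in the interval iff at least 9 events occur there: P(S_9 ≤ t) = P(N ≥ 9) = 1 − P(N ≤ 8) ≈ 0.5443.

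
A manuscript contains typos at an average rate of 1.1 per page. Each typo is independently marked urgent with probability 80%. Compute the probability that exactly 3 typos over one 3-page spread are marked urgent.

Thinning: the typos that are marked urgent themselves form a Poisson process with rate 0.8 × 1.1 = 0.88 per page.
Over the interval, μ = 0.88 × 3 = 2.64 (a 3-page spread = 3 pages).
P(N = 3) = e^(−2.64) · 2.64^3/3! ≈ 0.2188.

0.2188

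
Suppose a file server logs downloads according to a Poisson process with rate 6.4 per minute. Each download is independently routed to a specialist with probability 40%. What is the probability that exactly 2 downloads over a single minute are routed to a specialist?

Thinning: the downloads that are routed to a specialist themselves form a Poisson process with rate 0.4 × 6.4 = 2.56 per minute.
So μ = 2.56.
P(N = 2) = e^(−2.56) · 2.56^2/2! ≈ 0.2533.

0.2533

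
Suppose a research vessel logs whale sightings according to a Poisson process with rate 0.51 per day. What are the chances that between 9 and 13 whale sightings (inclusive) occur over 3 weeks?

0.5487

Over the interval, μ = 0.51 × 21 = 10.71 (3 weeks = 21 days).
P(9 ≤ N ≤ 13) = Σ_{j=9}^{13} e^(−10.71) · 10.71^j/j! ≈ 0.5487.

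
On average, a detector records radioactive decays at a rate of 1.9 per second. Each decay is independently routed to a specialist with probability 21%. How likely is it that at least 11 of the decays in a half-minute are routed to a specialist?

Thinning: the decays that are routed to a specialist themselves form a Poisson process with rate 0.21 × 1.9 = 0.399 per second.
Over the interval, μ = 0.399 × 30 = 11.97 (a half-minute = 30 seconds).
P(N ≥ 11) = 1 − P(N ≤ 10) ≈ 0.6496.

0.6496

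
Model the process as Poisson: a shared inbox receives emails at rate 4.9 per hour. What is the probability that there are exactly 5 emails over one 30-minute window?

Over the interval, μ = 4.9 × 0.5 = 2.45 (a 30-minute window = 0.5 hours).
P(N = 5) = e^(−μ) μ^5/5! = e^(−2.45) · 2.45^5/120 ≈ 0.0635.

0.0635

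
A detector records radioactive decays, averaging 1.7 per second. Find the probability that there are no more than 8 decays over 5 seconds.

Over the interval, μ = 1.7 × 5 = 8.5 (5 seconds).
P(N ≤ 8) = Σ_{j=0}^{8} e^(−μ) μ^j/j! ≈ 0.5231.

0.5231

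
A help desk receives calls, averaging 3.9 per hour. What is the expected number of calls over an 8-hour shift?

31.2

E[N] = λt = 3.9 × 8 = 31.2 (an 8-hour shift = 8 hours).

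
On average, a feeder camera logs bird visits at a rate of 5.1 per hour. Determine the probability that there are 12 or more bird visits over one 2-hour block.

0.3262

Over the interval, μ = 5.1 × 2 = 10.2 (a 2-hour block = 2 hours).
P(N ≥ 12) = 1 − P(N ≤ 11) = 1 − Σ_{j=0}^{11} e^(−μ) μ^j/j! ≈ 0.3262.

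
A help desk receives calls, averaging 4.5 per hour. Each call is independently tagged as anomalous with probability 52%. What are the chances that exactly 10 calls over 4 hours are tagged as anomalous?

Thinning: the calls that are tagged as anomalous themselves form a Poisson process with rate 0.52 × 4.5 = 2.34 per hour.
Over the interval, μ = 2.34 × 4 = 9.36 (4 hours).
P(N = 10) = e^(−9.36) · 9.36^10/10! ≈ 0.1225.

0.1225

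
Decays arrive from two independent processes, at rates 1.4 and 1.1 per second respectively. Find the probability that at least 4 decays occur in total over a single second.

Independent Poisson processes superpose: combined rate λ = 1.4 + 1.1 = 2.5 per second.
So μ = 2.5.
P(N ≥ 4) = 1 − P(N ≤ 3) ≈ 0.2424.

0.2424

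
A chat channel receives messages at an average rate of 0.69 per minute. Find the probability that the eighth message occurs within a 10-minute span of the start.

0.3864

Over the interval, μ = 0.69 × 10 = 6.9 (a 10-minute span = 10 minutes).
The eighth arrival falls in the interval iff at least 8 events occur there: P(S_8 ≤ t) = P(N ≥ 8) = 1 − P(N ≤ 7) ≈ 0.3864.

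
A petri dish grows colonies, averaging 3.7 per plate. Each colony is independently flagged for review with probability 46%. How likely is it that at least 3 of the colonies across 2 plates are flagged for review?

Thinning: the colonies that are flagged for review themselves form a Poisson process with rate 0.46 × 3.7 = 1.702 per plate.
Over the interval, μ = 1.702 × 2 = 3.404 (2 plates).
P(N ≥ 3) = 1 − P(N ≤ 2) ≈ 0.6610.

0.6610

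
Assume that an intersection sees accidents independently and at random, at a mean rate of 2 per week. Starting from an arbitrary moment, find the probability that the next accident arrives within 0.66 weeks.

0.7329

Inter-arrival times are exponential with rate λ = 2 per week.
P(T ≤ 0.66) = 1 − e^(−λt) = 1 − e^(−2 × 0.66) = 1 − e^(−1.32) ≈ 0.7329.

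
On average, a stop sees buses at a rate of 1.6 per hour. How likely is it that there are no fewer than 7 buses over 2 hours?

0.0446

Over the interval, μ = 1.6 × 2 = 3.2 (2 hours).
P(N ≥ 7) = 1 − P(N ≤ 6) = 1 − Σ_{j=0}^{6} e^(−μ) μ^j/j! ≈ 0.0446.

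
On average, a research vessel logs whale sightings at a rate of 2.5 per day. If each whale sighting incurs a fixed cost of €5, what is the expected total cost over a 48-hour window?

€25

E[N] = 2.5 × 2 = 5 (a 48-hour window = 2 days); E[cost] = 5 × €5 = €25.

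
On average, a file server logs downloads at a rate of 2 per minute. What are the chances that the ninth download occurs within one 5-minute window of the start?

0.6672

Over the interval, μ = 2 × 5 = 10 (a 5-minute window = 5 minutes).
The ninth arrival falls in the interval iff at least 9 events occur there: P(S_9 ≤ t) = P(N ≥ 9) = 1 − P(N ≤ 8) ≈ 0.6672.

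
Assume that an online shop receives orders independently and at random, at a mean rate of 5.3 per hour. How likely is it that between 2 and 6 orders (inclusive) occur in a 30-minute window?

0.7233

Over the interval, μ = 5.3 × 0.5 = 2.65 (a 30-minute window = 0.5 hours).
P(2 ≤ N ≤ 6) = Σ_{j=2}^{6} e^(−2.65) · 2.65^j/j! ≈ 0.7233.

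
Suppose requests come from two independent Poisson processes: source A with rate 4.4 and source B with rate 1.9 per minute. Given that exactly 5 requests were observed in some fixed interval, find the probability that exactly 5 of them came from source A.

Given the total, each event is independently from source A with probability p = λ_A/(λ_A+λ_B) = 4.4/6.3 ≈ 0.6984.
So K ~ Binomial(5, 4.4/6.3): P(K = 5) = C(5,5) · (4.4/6.3)^5 · (1.9/6.3)^0 ≈ 0.1662.

0.1662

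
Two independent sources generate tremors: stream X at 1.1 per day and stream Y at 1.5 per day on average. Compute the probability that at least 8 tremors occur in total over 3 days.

Independent Poisson processes superpose: combined rate λ = 1.1 + 1.5 = 2.6 per day.
Over the interval, μ = 2.6 × 3 = 7.8 (3 days).
P(N ≥ 8) = 1 − P(N ≤ 7) ≈ 0.5188.

0.5188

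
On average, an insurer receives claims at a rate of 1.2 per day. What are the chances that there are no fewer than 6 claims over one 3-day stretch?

Over the interval, μ = 1.2 × 3 = 3.6 (a 3-day stretch = 3 days).
P(N ≥ 6) = 1 − P(N ≤ 5) = 1 − Σ_{j=0}^{5} e^(−μ) μ^j/j! ≈ 0.1559.

0.1559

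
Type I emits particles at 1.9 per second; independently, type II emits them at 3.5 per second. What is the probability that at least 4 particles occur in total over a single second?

Independent Poisson processes superpose: combined rate λ = 1.9 + 3.5 = 5.4 per second.
So μ = 5.4.
P(N ≥ 4) = 1 − P(N ≤ 3) ≈ 0.7867.

0.7867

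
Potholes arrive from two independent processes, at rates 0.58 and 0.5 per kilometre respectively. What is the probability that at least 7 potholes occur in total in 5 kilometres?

0.2983

Independent Poisson processes superpose: combined rate λ = 0.58 + 0.5 = 1.08 per kilometre.
Over the interval, μ = 1.08 × 5 = 5.4 (5 kilometres).
P(N ≥ 7) = 1 − P(N ≤ 6) ≈ 0.2983.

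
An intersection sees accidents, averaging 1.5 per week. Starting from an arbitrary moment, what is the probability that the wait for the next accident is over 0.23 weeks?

0.7082

The wait for the next event is exponential with rate λ = 1.5 per week.
P(T > 0.23) = e^(−λt) = e^(−1.5 × 0.23) = e^(−0.345) ≈ 0.7082.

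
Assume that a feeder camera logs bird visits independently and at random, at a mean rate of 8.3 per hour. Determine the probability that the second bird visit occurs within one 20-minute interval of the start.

0.7632

Over the interval, μ = 8.3 × 1/3 ≈ 2.76667 (a 20-minute interval = 1/3 hours).
The second arrival falls in the interval iff at least 2 events occur there: P(S_2 ≤ t) = P(N ≥ 2) = 1 − P(N ≤ 1) ≈ 0.7632.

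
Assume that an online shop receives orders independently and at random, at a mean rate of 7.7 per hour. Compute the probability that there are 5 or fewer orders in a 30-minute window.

Over the interval, μ = 7.7 × 0.5 = 3.85 (a 30-minute window = 0.5 hours).
P(N ≤ 5) = Σ_{j=0}^{5} e^(−μ) μ^j/j! ≈ 0.8081.

0.8081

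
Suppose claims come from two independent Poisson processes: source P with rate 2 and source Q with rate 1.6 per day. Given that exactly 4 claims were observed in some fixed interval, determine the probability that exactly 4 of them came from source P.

Given the total, each event is independently from source P with probability p = λ_P/(λ_P+λ_Q) = 2/3.6 ≈ 0.5556.
So K ~ Binomial(4, 2/3.6): P(K = 4) = C(4,4) · (2/3.6)^4 · (1.6/3.6)^0 ≈ 0.0953.

0.0953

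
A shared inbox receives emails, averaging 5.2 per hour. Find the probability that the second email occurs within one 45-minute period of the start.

Over the interval, μ = 5.2 × 0.75 = 3.9 (a 45-minute period = 0.75 hours).
The second arrival falls in the interval iff at least 2 events occur there: P(S_2 ≤ t) = P(N ≥ 2) = 1 − P(N ≤ 1) ≈ 0.9008.

0.9008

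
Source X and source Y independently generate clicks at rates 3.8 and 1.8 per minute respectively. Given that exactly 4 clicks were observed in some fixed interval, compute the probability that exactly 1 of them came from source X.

0.0901

Given the total, each event is independently from source X with probability p = λ_X/(λ_X+λ_Y) = 3.8/5.6 ≈ 0.6786.
So K ~ Binomial(4, 3.8/5.6): P(K = 1) = C(4,1) · (3.8/5.6)^1 · (1.8/5.6)^3 ≈ 0.0901.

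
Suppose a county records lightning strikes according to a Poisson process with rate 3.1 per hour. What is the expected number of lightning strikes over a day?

E[N] = λt = 3.1 × 24 = 74.4 (a day = 24 hours).

74.4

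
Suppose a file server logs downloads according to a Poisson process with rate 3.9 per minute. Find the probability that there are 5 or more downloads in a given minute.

With mean μ = 3.9 per minute,
P(N ≥ 5) = 1 − P(N ≤ 4) = 1 − Σ_{j=0}^{4} e^(−μ) μ^j/j! ≈ 0.3516.

0.3516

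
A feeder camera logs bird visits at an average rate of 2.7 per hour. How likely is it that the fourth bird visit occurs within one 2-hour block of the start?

Over the interval, μ = 2.7 × 2 = 5.4 (a 2-hour block = 2 hours).
The fourth arrival falls in the interval iff at least 4 events occur there: P(S_4 ≤ t) = P(N ≥ 4) = 1 − P(N ≤ 3) ≈ 0.7867.

0.7867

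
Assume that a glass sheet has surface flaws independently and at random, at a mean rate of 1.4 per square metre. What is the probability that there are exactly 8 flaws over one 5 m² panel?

Over the interval, μ = 1.4 × 5 = 7 (a 5 m² panel = 5 square metres).
P(N = 8) = e^(−μ) μ^8/8! = e^(−7) · 7^8/40320 ≈ 0.1304.

0.1304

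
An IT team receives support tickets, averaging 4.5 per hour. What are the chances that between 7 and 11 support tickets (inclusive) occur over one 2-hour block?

0.5962

Over the interval, μ = 4.5 × 2 = 9 (a 2-hour block = 2 hours).
P(7 ≤ N ≤ 11) = Σ_{j=7}^{11} e^(−9) · 9^j/j! ≈ 0.5962.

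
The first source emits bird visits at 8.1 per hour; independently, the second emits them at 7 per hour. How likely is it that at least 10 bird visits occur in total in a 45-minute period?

Independent Poisson processes superpose: combined rate λ = 8.1 + 7 = 15.1 per hour.
Over the interval, μ = 15.1 × 0.75 = 11.325 (a 45-minute period = 0.75 hours).
P(N ≥ 10) = 1 − P(N ≤ 9) ≈ 0.6937.

0.6937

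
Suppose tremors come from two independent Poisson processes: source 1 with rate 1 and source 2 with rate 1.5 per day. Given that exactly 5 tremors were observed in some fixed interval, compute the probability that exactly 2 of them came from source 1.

0.3456

Given the total, each event is independently from source 1 with probability p = λ_1/(λ_1+λ_2) = 1/2.5 = 0.4000.
So K ~ Binomial(5, 1/2.5): P(K = 2) = C(5,2) · (1/2.5)^2 · (1.5/2.5)^3 ≈ 0.3456.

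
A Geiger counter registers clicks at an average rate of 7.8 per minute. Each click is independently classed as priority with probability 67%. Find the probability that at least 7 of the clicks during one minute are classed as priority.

0.2716

Thinning: the clicks that are classed as priority themselves form a Poisson process with rate 0.67 × 7.8 = 5.226 per minute.
So μ = 5.226.
P(N ≥ 7) = 1 − P(N ≤ 6) ≈ 0.2716.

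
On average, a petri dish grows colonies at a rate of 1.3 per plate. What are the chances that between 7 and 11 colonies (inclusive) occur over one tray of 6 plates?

0.5636

Over the interval, μ = 1.3 × 6 = 7.8 (a tray of 6 plates = 6 plates).
P(7 ≤ N ≤ 11) = Σ_{j=7}^{11} e^(−7.8) · 7.8^j/j! ≈ 0.5636.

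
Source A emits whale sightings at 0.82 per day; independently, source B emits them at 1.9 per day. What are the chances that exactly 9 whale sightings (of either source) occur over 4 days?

0.1109

Independent Poisson processes superpose: combined rate λ = 0.82 + 1.9 = 2.72 per day.
Over the interval, μ = 2.72 × 4 = 10.88 (4 days).
P(N = 9) = e^(−10.88) · 10.88^9/9! ≈ 0.1109.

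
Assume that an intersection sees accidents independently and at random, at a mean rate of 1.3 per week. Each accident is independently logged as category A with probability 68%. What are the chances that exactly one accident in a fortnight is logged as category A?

0.3018

Thinning: the accidents that are logged as category A themselves form a Poisson process with rate 0.68 × 1.3 = 0.884 per week.
Over the interval, μ = 0.884 × 2 = 1.768 (a fortnight = 2 weeks).
P(N = 1) = e^(−1.768) · 1.768^1/1! ≈ 0.3018.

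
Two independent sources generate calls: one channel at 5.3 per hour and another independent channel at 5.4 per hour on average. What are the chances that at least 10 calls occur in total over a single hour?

Independent Poisson processes superpose: combined rate λ = 5.3 + 5.4 = 10.7 per hour.
So μ = 10.7.
P(N ≥ 10) = 1 − P(N ≤ 9) ≈ 0.6261.

0.6261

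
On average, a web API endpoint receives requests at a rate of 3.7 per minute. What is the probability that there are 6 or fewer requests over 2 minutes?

Over the interval, μ = 3.7 × 2 = 7.4 (2 minutes).
P(N ≤ 6) = Σ_{j=0}^{6} e^(−μ) μ^j/j! ≈ 0.3920.

0.3920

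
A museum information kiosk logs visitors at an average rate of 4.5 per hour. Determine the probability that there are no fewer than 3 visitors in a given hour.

With mean μ = 4.5 per hour,
P(N ≥ 3) = 1 − P(N ≤ 2) = 1 − Σ_{j=0}^{2} e^(−μ) μ^j/j! ≈ 0.8264.

0.8264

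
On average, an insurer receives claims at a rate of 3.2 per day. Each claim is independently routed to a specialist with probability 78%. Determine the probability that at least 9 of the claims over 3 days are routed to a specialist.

0.3364

Thinning: the claims that are routed to a specialist themselves form a Poisson process with rate 0.78 × 3.2 = 2.496 per day.
Over the interval, μ = 2.496 × 3 = 7.488 (3 days).
P(N ≥ 9) = 1 − P(N ≤ 8) ≈ 0.3364.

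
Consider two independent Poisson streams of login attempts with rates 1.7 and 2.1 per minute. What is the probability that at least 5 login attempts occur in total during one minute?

0.3322

Independent Poisson processes superpose: combined rate λ = 1.7 + 2.1 = 3.8 per minute.
So μ = 3.8.
P(N ≥ 5) = 1 − P(N ≤ 4) ≈ 0.3322.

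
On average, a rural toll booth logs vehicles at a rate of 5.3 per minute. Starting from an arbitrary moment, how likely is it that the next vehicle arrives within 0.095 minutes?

0.3956

Inter-arrival times are exponential with rate λ = 5.3 per minute.
P(T ≤ 0.095) = 1 − e^(−λt) = 1 − e^(−5.3 × 0.095) = 1 − e^(−0.5035) ≈ 0.3956.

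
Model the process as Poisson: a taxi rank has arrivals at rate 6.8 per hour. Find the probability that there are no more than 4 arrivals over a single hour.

0.1920

With mean μ = 6.8 per hour,
P(N ≤ 4) = Σ_{j=0}^{4} e^(−μ) μ^j/j! ≈ 0.1920.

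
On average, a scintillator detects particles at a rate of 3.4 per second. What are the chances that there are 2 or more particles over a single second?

0.8532

With mean μ = 3.4 per second,
P(N ≥ 2) = 1 − P(N ≤ 1) = 1 − Σ_{j=0}^{1} e^(−μ) μ^j/j! ≈ 0.8532.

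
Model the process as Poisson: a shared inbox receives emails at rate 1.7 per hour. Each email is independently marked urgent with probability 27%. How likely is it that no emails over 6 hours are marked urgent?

0.0637

Thinning: the emails that are marked urgent themselves form a Poisson process with rate 0.27 × 1.7 = 0.459 per hour.
Over the interval, μ = 0.459 × 6 = 2.754 (6 hours).
P(N = 0) = e^(−2.754) · 2.754^0/0! ≈ 0.0637.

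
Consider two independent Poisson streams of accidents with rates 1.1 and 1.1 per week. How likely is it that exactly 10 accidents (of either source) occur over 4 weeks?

0.1157

Independent Poisson processes superpose: combined rate λ = 1.1 + 1.1 = 2.2 per week.
Over the interval, μ = 2.2 × 4 = 8.8 (4 weeks).
P(N = 10) = e^(−8.8) · 8.8^10/10! ≈ 0.1157.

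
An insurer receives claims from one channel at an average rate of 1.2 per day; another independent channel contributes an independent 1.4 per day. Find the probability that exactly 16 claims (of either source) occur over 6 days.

0.0987

Independent Poisson processes superpose: combined rate λ = 1.2 + 1.4 = 2.6 per day.
Over the interval, μ = 2.6 × 6 = 15.6 (6 days).
P(N = 16) = e^(−15.6) · 15.6^16/16! ≈ 0.0987.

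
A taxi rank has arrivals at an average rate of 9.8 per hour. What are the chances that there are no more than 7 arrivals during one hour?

0.2388

With mean μ = 9.8 per hour,
P(N ≤ 7) = Σ_{j=0}^{7} e^(−μ) μ^j/j! ≈ 0.2388.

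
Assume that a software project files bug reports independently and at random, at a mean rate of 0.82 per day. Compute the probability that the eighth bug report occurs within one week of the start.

0.2211

Over the interval, μ = 0.82 × 7 = 5.74 (a week = 7 days).
The eighth arrival falls in the interval iff at least 8 events occur there: P(S_8 ≤ t) = P(N ≥ 8) = 1 − P(N ≤ 7) ≈ 0.2211.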